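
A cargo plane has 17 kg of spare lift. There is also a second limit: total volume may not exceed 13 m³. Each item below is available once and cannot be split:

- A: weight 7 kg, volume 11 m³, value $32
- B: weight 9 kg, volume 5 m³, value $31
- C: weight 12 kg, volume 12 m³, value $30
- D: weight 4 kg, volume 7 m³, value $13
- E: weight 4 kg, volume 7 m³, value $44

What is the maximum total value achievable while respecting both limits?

$75

Feasible sets respecting both limits:
- B+E: weight 13, volume 12, value 75
- B+D: weight 13, volume 12, value 44
- E: weight 4, volume 7, value 44
- A: weight 7, volume 11, value 32
Best: $75.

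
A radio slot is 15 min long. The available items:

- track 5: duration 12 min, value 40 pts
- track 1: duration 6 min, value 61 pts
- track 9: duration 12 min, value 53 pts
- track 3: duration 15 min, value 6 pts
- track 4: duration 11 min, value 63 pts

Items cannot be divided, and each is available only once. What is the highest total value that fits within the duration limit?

63 pts

Check high-value combinations within 15 min:
- track 4: duration 11, value 63
- track 1: duration 6, value 61
- track 9: duration 12, value 53
- track 5: duration 12, value 40
- track 3: duration 15, value 6
Best: 63 pts.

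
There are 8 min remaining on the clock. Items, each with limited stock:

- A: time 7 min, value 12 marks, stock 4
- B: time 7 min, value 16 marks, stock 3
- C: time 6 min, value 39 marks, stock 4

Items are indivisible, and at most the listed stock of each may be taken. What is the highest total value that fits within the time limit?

39 marks

Top feasible selections:
- 1×C: time 6, value 39
- 1×B: time 7, value 16
- 1×A: time 7, value 12
Best: 39 marks.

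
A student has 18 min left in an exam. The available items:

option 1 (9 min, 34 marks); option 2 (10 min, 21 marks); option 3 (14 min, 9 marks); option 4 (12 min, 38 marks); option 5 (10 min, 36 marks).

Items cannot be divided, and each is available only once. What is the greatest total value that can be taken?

This is a 0/1 knapsack; check combinations near the capacity.
- option 4: time 12, value 38
- option 5: time 10, value 36
- option 1: time 9, value 34
- option 2: time 10, value 21
Best: 38 marks.

38 marks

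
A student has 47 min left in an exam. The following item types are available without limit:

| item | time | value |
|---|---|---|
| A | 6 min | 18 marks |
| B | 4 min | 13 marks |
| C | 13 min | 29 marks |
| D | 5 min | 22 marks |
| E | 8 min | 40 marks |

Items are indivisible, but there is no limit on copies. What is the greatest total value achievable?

Best value-per-unit is E at 40/8; filling with it alone gives 5×40 = 200.
Optimal mix: 3×D + 4×E → time 47, value 226.

226 marks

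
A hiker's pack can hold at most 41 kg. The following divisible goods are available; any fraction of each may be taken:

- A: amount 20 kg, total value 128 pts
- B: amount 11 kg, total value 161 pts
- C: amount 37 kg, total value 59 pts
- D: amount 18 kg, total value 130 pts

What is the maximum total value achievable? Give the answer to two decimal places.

367.80

Take in order of value per unit:
- B (161/11 per unit): all 11 → value 161, running total 161.00
- D (130/18 per unit): all 18 → value 130, running total 291.00
- A (128/20 per unit): 12 of 20 → value 12×128/20 = 76.8000, running total 367.80
Total 367.80.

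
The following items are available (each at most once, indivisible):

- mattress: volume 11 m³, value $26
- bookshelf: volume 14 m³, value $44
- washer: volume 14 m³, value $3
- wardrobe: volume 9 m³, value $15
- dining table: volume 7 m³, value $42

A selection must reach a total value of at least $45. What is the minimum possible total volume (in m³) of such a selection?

Subsets with value ≥ 45, sorted by total volume:
- wardrobe+dining table: volume 16, value 57
- mattress+dining table: volume 18, value 68
- bookshelf+dining table: volume 21, value 86
Minimum volume: 16 m³.

16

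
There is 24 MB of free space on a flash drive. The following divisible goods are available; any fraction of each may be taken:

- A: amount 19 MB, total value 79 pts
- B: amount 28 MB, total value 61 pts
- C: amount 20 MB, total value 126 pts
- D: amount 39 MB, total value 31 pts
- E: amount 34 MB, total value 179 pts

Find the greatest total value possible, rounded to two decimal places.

147.06

Take in order of value per unit:
- C (126/20 per unit): all 20 → value 126, running total 126.00
- E (179/34 per unit): 4 of 34 → value 4×179/34 = 21.0588, running total 147.06
Total 147.06.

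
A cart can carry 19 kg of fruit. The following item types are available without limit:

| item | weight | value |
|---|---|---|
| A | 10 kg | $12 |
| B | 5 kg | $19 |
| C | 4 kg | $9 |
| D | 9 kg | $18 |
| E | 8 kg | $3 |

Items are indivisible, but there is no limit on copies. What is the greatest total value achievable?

$66

Best value-per-unit is B at 19/5; filling with it alone gives 3×19 = 57.
Optimal mix: 3×B + 1×C → weight 19, value 66.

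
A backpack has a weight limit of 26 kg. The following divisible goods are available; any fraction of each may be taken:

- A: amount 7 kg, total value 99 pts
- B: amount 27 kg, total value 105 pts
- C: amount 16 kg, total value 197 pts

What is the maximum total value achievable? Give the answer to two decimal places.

307.67

Take in order of value per unit:
- A (99/7 per unit): all 7 → value 99, running total 99.00
- C (197/16 per unit): all 16 → value 197, running total 296.00
- B (105/27 per unit): 3 of 27 → value 3×105/27 = 11.6667, running total 307.67
Total 307.67.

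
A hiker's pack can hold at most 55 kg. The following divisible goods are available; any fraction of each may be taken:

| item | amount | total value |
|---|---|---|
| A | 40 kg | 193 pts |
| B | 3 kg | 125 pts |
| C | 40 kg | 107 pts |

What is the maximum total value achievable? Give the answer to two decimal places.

Take in order of value per unit:
- B (125/3 per unit): all 3 → value 125, running total 125.00
- A (193/40 per unit): all 40 → value 193, running total 318.00
- C (107/40 per unit): 12 of 40 → value 12×107/40 = 32.1000, running total 350.10
Total 350.10.

350.10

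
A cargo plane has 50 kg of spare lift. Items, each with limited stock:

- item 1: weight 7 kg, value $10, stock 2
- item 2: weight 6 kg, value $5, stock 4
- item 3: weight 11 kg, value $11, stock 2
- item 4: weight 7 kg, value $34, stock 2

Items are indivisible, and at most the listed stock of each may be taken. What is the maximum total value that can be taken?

$110

Best selections within weight 50 and stock limits:
- 2×item 1 + 2×item 3 + 2×item 4: weight 50, value 110
- 1×item 1 + 1×item 2 + 2×item 3 + 2×item 4: weight 49, value 105
- 2×item 1 + 1×item 2 + 1×item 3 + 2×item 4: weight 45, value 104
- 1×item 1 + 3×item 2 + 1×item 3 + 2×item 4: weight 50, value 104
Best: $110.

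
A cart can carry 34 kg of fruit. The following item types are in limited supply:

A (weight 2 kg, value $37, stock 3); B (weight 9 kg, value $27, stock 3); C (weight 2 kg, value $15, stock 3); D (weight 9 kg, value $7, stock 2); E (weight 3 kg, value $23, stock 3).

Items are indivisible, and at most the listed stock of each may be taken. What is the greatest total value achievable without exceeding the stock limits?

Top feasible selections:
- 3×A + 1×B + 3×C + 3×E: weight 30, value 252
- 3×A + 2×B + 2×C + 2×E: weight 34, value 241
- 3×A + 1×B + 2×C + 3×E: weight 28, value 237
Best: $252.

$252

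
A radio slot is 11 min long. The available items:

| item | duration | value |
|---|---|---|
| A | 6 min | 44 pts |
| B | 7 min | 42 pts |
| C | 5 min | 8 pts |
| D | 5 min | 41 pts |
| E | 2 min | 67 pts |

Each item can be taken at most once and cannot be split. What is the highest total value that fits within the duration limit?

Check high-value combinations within 11 min:
- A+E: duration 6+2=8, value 44+67=111
- B+E: duration 7+2=9, value 42+67=109
- D+E: duration 5+2=7, value 41+67=108
- A+D: duration 6+5=11, value 44+41=85
Best: 111 pts.

111 pts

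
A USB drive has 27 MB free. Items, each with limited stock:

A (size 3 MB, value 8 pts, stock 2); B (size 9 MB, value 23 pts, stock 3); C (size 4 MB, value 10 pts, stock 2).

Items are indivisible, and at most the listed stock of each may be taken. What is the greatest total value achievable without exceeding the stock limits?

69 pts

Top feasible selections:
- 3×B: size 27, value 69
- 2×B + 2×C: size 26, value 66
- 1×A + 2×B + 1×C: size 25, value 64
- 2×A + 2×B: size 24, value 62
Best: 69 pts.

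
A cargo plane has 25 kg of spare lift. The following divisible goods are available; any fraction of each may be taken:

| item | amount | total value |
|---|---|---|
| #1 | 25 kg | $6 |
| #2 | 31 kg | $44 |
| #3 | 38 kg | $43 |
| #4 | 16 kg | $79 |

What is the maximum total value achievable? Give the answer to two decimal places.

91.77

Take in order of value per unit:
- #4 (79/16 per unit): all 16 → value 79, running total 79.00
- #2 (44/31 per unit): 9 of 31 → value 9×44/31 = 12.7742, running total 91.77
Total 91.77.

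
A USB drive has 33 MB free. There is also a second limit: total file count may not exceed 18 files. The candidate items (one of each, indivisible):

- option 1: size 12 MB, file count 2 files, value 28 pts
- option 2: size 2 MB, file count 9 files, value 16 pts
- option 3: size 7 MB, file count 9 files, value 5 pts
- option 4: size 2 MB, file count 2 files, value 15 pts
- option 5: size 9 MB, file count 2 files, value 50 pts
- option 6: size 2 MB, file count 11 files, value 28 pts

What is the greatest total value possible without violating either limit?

121 pts

Feasible sets respecting both limits:
- option 1+option 4+option 5+option 6: size 25, file count 17, value 121
- option 1+option 2+option 4+option 5: size 25, file count 15, value 109
- option 1+option 5+option 6: size 23, file count 15, value 106
Best: 121 pts.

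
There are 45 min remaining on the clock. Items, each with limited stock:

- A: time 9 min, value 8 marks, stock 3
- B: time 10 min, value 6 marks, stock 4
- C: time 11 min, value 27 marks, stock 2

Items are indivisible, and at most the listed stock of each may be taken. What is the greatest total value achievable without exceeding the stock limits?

70 marks

Best selections within time 45 and stock limits:
- 2×A + 2×C: time 40, value 70
- 1×A + 1×B + 2×C: time 41, value 68
- 2×B + 2×C: time 42, value 66
- 1×A + 2×C: time 31, value 62
Best: 70 marks.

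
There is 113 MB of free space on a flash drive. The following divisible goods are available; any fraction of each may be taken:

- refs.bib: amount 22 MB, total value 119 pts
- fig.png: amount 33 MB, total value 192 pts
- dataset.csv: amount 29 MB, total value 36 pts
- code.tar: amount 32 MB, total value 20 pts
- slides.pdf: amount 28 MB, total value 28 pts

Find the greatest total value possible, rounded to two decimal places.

Take in order of value per unit:
- fig.png (192/33 per unit): all 33 → value 192, running total 192.00
- refs.bib (119/22 per unit): all 22 → value 119, running total 311.00
- dataset.csv (36/29 per unit): all 29 → value 36, running total 347.00
- slides.pdf (28/28 per unit): all 28 → value 28, running total 375.00
- code.tar (20/32 per unit): 1 of 32 → value 1×20/32 = 0.6250, running total 375.63
Total 375.63.

375.63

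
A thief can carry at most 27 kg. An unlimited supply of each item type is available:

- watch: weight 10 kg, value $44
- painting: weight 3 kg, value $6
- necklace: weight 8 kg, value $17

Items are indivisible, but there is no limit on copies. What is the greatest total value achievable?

Best value-per-unit is watch at 44/10; filling with it alone gives 2×44 = 88.
Optimal mix: 2×watch + 2×painting → weight 26, value 100.

$100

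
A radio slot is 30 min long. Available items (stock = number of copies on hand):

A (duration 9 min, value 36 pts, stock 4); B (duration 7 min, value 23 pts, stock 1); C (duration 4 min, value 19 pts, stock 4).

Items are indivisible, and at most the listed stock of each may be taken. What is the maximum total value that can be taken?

129 pts

Top feasible selections:
- 2×A + 3×C: duration 30, value 129
- 1×A + 1×B + 3×C: duration 28, value 116
- 2×A + 1×B + 1×C: duration 29, value 114
- 1×A + 4×C: duration 25, value 112
Best: 129 pts.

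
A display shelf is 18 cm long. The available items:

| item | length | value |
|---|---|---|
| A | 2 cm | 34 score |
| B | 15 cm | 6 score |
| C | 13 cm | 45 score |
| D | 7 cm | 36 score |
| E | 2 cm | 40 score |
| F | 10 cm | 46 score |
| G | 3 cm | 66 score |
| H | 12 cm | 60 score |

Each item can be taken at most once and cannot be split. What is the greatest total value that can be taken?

Check high-value combinations within 18 cm:
- A+E+F+G: length 2+2+10+3=17, value 34+40+46+66=186
- A+D+E+G: length 2+7+2+3=14, value 34+36+40+66=176
- E+G+H: length 2+3+12=17, value 40+66+60=166
- A+G+H: length 2+3+12=17, value 34+66+60=160
Best: 186 score.

186 score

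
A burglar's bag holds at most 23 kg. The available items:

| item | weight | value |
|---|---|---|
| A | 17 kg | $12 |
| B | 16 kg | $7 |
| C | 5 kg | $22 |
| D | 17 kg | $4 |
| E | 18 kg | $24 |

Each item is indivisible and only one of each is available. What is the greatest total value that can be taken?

Check high-value combinations within 23 kg:
- C+E: weight 5+18=23, value 22+24=46
- A+C: weight 17+5=22, value 12+22=34
- B+C: weight 16+5=21, value 7+22=29
- C+D: weight 5+17=22, value 22+4=26
- E: weight 18, value 24
Best: $46.

$46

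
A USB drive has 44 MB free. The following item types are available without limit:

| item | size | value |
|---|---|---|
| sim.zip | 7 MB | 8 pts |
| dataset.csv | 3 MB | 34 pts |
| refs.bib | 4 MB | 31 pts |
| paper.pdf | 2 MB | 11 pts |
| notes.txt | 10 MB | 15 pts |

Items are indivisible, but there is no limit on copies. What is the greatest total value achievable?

487 pts

Best value-per-unit is dataset.csv at 34/3; filling with it alone gives 14×34 = 476.
Optimal mix: 14×dataset.csv + 1×paper.pdf → size 44, value 487.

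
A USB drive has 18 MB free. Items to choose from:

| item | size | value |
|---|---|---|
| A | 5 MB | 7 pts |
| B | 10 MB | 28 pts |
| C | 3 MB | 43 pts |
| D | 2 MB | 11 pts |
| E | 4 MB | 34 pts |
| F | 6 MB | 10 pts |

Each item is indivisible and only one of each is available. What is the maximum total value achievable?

Check high-value combinations within 18 MB:
- B+C+E: size 10+3+4=17, value 28+43+34=105
- C+D+E+F: size 3+2+4+6=15, value 43+11+34+10=98
- A+C+D+E: size 5+3+2+4=14, value 7+43+11+34=95
- A+C+E+F: size 5+3+4+6=18, value 7+43+34+10=94
Best: 105 pts.

105 pts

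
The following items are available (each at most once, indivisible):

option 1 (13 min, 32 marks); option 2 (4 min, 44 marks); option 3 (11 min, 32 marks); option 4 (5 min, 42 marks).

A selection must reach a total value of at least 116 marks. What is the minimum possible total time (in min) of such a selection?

20

Subsets with value ≥ 116, sorted by total time:
- option 2+option 3+option 4: time 20, value 118
- option 1+option 2+option 4: time 22, value 118
Minimum time: 20 min.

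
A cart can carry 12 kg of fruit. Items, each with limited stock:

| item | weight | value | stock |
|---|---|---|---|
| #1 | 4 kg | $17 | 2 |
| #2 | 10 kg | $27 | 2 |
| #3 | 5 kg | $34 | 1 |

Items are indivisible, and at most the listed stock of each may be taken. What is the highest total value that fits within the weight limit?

$51

Top feasible selections:
- 1×#1 + 1×#3: weight 9, value 51
- 1×#3: weight 5, value 34
- 2×#1: weight 8, value 34
- 1×#2: weight 10, value 27
Best: $51.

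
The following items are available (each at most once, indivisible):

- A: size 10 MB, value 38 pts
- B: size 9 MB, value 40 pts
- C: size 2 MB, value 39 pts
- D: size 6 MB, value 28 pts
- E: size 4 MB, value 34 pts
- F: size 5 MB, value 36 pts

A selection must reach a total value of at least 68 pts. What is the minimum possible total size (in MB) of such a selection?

6

Subsets with value ≥ 68, sorted by total size:
- C+E: size 6, value 73
- C+F: size 7, value 75
- E+F: size 9, value 70
- C+E+F: size 11, value 109
Minimum size: 6 MB.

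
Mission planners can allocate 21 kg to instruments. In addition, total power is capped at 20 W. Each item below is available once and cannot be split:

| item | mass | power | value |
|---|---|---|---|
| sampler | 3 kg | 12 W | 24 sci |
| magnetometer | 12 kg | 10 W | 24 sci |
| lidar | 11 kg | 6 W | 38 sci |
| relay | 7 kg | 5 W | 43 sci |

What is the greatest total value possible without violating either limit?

Feasible sets respecting both limits:
- lidar+relay: mass 18, power 11, value 81
- sampler+relay: mass 10, power 17, value 67
- magnetometer+relay: mass 19, power 15, value 67
Best: 81 sci.

81 sci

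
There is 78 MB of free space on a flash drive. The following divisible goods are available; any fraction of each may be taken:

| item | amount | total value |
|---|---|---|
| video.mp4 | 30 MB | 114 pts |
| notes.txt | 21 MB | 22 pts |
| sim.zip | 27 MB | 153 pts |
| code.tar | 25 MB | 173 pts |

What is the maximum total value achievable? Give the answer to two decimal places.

Take in order of value per unit:
- code.tar (173/25 per unit): all 25 → value 173, running total 173.00
- sim.zip (153/27 per unit): all 27 → value 153, running total 326.00
- video.mp4 (114/30 per unit): 26 of 30 → value 26×114/30 = 98.8000, running total 424.80
Total 424.80.

424.80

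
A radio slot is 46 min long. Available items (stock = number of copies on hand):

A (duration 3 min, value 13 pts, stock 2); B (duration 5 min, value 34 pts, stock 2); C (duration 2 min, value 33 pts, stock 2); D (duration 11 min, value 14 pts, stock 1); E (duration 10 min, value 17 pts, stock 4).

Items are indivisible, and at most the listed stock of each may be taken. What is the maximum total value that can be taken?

Top feasible selections:
- 2×A + 2×B + 2×C + 2×E: duration 40, value 194
- 2×A + 2×B + 2×C + 1×D + 1×E: duration 41, value 191
- 2×B + 2×C + 3×E: duration 44, value 185
- 2×B + 2×C + 1×D + 2×E: duration 45, value 182
Best: 194 pts.

194 pts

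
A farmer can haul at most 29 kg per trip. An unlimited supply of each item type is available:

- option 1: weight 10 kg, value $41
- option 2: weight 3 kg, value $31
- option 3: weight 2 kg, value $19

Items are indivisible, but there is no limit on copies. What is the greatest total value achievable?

Best value-per-unit is option 2 at 31/3; filling with it alone gives 9×31 = 279.
Optimal mix: 9×option 2 + 1×option 3 → weight 29, value 298.

$298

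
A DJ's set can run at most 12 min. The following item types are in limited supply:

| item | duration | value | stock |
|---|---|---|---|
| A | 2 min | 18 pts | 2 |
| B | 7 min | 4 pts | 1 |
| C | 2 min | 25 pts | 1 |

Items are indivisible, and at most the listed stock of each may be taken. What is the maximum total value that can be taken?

61 pts

Top feasible selections:
- 2×A + 1×C: duration 6, value 61
- 1×A + 1×B + 1×C: duration 11, value 47
- 1×A + 1×C: duration 4, value 43
Best: 61 pts.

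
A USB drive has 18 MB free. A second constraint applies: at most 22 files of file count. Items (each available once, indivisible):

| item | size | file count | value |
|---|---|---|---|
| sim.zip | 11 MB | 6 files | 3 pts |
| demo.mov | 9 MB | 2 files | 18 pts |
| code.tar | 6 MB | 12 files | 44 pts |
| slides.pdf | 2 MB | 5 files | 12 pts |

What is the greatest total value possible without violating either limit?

Feasible sets respecting both limits:
- demo.mov+code.tar+slides.pdf: size 17, file count 19, value 74
- demo.mov+code.tar: size 15, file count 14, value 62
- code.tar+slides.pdf: size 8, file count 17, value 56
Best: 74 pts.

74 pts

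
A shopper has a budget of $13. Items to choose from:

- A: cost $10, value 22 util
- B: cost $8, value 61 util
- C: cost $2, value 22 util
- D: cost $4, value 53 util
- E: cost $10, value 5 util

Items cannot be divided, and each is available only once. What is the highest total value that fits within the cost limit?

114 util

Check high-value combinations within $13:
- B+D: cost 8+4=12, value 61+53=114
- B+C: cost 8+2=10, value 61+22=83
- C+D: cost 2+4=6, value 22+53=75
- B: cost 8, value 61
- D: cost 4, value 53
Best: 114 util.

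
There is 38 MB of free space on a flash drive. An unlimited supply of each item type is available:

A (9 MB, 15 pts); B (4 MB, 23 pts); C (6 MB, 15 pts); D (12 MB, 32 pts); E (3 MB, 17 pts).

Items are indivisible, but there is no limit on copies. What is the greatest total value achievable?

Best value-per-unit is B at 23/4; filling with it alone gives 9×23 = 207.
Optimal mix: 8×B + 2×E → size 38, value 218.

218 pts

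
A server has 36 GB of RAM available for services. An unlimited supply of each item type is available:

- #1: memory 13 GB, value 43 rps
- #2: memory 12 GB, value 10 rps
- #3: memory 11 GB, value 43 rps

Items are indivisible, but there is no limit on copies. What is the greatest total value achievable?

Best value-per-unit is #3 at 43/11; filling with it alone gives 3×43 = 129.
Optimal mix: 1×#1 + 2×#3 → memory 35, value 129.

129 rps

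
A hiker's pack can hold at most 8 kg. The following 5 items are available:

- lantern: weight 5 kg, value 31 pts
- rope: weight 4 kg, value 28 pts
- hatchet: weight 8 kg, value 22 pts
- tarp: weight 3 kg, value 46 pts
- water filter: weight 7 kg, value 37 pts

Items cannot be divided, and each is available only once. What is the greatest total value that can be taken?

Check high-value combinations within 8 kg:
- lantern+tarp: weight 5+3=8, value 31+46=77
- rope+tarp: weight 4+3=7, value 28+46=74
- tarp: weight 3, value 46
- water filter: weight 7, value 37
Best: 77 pts.

77 pts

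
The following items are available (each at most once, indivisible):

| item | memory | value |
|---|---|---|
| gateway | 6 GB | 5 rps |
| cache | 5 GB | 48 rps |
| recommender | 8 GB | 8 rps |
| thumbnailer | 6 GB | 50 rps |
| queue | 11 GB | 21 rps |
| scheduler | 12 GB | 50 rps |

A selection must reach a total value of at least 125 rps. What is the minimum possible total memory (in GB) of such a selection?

Subsets with value ≥ 125, sorted by total memory:
- cache+thumbnailer+scheduler: memory 23, value 148
- gateway+cache+thumbnailer+scheduler: memory 29, value 153
- cache+recommender+thumbnailer+queue: memory 30, value 127
Minimum memory: 23 GB.

23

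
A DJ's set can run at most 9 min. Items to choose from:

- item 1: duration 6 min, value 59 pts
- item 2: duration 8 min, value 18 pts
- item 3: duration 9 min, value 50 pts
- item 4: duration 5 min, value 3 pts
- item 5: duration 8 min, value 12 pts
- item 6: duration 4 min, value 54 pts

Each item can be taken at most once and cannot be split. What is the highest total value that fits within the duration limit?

This is a 0/1 knapsack; check combinations near the capacity.
- item 1: duration 6, value 59
- item 4+item 6: duration 5+4=9, value 3+54=57
- item 6: duration 4, value 54
- item 3: duration 9, value 50
Best: 59 pts.

59 pts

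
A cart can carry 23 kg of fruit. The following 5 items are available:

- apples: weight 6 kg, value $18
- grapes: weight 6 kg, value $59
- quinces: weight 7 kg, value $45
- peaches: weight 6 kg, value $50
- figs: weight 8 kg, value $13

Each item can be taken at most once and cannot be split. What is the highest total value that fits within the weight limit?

$154

Check high-value combinations within 23 kg:
- grapes+quinces+peaches: weight 6+7+6=19, value 59+45+50=154
- apples+grapes+peaches: weight 6+6+6=18, value 18+59+50=127
- apples+grapes+quinces: weight 6+6+7=19, value 18+59+45=122
- grapes+peaches+figs: weight 6+6+8=20, value 59+50+13=122
- grapes+quinces+figs: weight 6+7+8=21, value 59+45+13=117
Best: $154.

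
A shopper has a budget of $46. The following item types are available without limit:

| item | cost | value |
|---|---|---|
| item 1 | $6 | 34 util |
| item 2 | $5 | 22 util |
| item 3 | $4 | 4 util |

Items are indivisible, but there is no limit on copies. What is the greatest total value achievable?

Best value-per-unit is item 1 at 34/6; filling with it alone gives 7×34 = 238.
Optimal mix: 6×item 1 + 2×item 2 → cost 46, value 248.

248 util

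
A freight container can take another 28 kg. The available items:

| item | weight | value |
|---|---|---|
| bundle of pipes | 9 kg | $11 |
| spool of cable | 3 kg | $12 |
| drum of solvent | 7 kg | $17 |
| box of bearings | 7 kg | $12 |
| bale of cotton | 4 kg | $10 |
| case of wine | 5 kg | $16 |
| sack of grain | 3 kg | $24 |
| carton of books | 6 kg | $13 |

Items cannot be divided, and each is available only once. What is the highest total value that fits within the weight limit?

This is a 0/1 knapsack; check combinations near the capacity.
- spool of cable+drum of solvent+bale of cotton+case of wine+sack of grain+carton of books: weight 3+7+4+5+3+6=28, value 12+17+10+16+24+13=92
- spool of cable+box of bearings+bale of cotton+case of wine+sack of grain+carton of books: weight 3+7+4+5+3+6=28, value 12+12+10+16+24+13=87
- spool of cable+drum of solvent+case of wine+sack of grain+carton of books: weight 3+7+5+3+6=24, value 12+17+16+24+13=82
- drum of solvent+box of bearings+case of wine+sack of grain+carton of books: weight 7+7+5+3+6=28, value 17+12+16+24+13=82
Best: $92.

$92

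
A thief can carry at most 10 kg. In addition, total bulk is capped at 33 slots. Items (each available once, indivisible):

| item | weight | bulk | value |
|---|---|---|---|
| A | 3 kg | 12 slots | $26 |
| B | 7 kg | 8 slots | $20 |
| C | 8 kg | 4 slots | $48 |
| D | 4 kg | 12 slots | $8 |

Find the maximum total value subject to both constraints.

Feasible sets respecting both limits:
- C: weight 8, bulk 4, value 48
- A+B: weight 10, bulk 20, value 46
- A+D: weight 7, bulk 24, value 34
Best: $48.

$48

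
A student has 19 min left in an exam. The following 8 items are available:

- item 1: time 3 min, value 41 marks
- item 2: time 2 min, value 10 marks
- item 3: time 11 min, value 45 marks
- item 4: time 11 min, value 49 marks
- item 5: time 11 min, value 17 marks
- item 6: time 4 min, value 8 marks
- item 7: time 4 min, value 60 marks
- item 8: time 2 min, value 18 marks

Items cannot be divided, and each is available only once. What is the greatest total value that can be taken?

This is a 0/1 knapsack; check combinations near the capacity.
- item 1+item 4+item 7: time 3+11+4=18, value 41+49+60=150
- item 1+item 3+item 7: time 3+11+4=18, value 41+45+60=146
- item 1+item 2+item 6+item 7+item 8: time 3+2+4+4+2=15, value 41+10+8+60+18=137
- item 2+item 4+item 7+item 8: time 2+11+4+2=19, value 10+49+60+18=137
Best: 150 marks.

150 marks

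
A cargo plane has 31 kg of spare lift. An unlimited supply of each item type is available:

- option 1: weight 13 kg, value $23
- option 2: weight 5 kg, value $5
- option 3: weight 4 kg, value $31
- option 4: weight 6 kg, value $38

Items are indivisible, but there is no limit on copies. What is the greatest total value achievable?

Best value-per-unit is option 3 at 31/4; filling with it alone gives 7×31 = 217.
Optimal mix: 6×option 3 + 1×option 4 → weight 30, value 224.

$224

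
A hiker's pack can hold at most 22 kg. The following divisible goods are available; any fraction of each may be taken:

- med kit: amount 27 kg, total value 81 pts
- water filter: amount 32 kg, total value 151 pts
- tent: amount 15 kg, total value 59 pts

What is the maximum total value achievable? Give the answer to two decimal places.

103.81

Take in order of value per unit:
- water filter (151/32 per unit): 22 of 32 → value 22×151/32 = 103.8125, running total 103.81
Total 103.81.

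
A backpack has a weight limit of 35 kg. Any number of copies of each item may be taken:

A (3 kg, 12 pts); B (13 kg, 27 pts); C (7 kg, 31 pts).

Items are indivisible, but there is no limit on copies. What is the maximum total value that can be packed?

155 pts

Best value-per-unit is C at 31/7, and filling with it alone uses weight 5×7=35. No mix of the others beats 5×31 = 155.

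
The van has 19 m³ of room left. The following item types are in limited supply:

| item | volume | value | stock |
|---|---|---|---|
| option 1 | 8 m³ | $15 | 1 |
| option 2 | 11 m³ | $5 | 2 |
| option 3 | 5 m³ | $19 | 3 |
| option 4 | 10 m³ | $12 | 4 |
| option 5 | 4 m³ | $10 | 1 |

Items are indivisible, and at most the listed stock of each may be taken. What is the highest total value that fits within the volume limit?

Best selections within volume 19 and stock limits:
- 3×option 3 + 1×option 5: volume 19, value 67
- 3×option 3: volume 15, value 57
- 1×option 1 + 2×option 3: volume 18, value 53
- 2×option 3 + 1×option 5: volume 14, value 48
Best: $67.

$67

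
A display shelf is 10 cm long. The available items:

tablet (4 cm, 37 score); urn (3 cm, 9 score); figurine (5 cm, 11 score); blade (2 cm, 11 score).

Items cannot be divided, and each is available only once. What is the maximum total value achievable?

57 score

Check high-value combinations within 10 cm:
- tablet+urn+blade: length 4+3+2=9, value 37+9+11=57
- tablet+blade: length 4+2=6, value 37+11=48
- tablet+figurine: length 4+5=9, value 37+11=48
- tablet+urn: length 4+3=7, value 37+9=46
- tablet: length 4, value 37
Best: 57 score.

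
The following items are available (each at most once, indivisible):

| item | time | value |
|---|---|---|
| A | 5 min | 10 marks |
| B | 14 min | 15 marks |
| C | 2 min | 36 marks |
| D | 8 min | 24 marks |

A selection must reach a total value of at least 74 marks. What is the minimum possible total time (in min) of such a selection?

Subsets with value ≥ 74, sorted by total time:
- B+C+D: time 24, value 75
- A+B+C+D: time 29, value 85
Minimum time: 24 min.

24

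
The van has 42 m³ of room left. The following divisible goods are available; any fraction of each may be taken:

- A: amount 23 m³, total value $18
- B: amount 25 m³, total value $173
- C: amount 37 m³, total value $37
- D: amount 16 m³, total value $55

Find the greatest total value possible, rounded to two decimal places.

Take in order of value per unit:
- B (173/25 per unit): all 25 → value 173, running total 173.00
- D (55/16 per unit): all 16 → value 55, running total 228.00
- C (37/37 per unit): 1 of 37 → value 1×37/37 = 1.0000, running total 229.00
Total 229.00.

229.00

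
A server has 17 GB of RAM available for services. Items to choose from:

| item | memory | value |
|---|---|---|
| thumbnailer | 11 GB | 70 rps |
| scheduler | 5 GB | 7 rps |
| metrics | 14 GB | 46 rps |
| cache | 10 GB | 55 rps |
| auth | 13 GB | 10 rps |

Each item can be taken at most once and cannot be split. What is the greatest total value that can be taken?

77 rps

Check high-value combinations within 17 GB:
- thumbnailer+scheduler: memory 11+5=16, value 70+7=77
- thumbnailer: memory 11, value 70
- scheduler+cache: memory 5+10=15, value 7+55=62
Best: 77 rps.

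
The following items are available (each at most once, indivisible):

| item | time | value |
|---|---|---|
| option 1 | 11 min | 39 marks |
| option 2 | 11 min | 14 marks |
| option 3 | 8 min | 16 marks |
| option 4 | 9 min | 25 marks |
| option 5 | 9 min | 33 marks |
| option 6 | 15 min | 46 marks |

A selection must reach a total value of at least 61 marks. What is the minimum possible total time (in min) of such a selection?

Subsets with value ≥ 61, sorted by total time:
- option 1+option 5: time 20, value 72
- option 1+option 4: time 20, value 64
Minimum time: 20 min.

20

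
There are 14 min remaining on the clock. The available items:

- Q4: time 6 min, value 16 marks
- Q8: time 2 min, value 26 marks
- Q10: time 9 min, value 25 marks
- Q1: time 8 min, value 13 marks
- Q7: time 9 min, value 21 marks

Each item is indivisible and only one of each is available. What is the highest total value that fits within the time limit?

51 marks

This is a 0/1 knapsack; check combinations near the capacity.
- Q8+Q10: time 2+9=11, value 26+25=51
- Q8+Q7: time 2+9=11, value 26+21=47
- Q4+Q8: time 6+2=8, value 16+26=42
- Q8+Q1: time 2+8=10, value 26+13=39
- Q4+Q1: time 6+8=14, value 16+13=29
Best: 51 marks.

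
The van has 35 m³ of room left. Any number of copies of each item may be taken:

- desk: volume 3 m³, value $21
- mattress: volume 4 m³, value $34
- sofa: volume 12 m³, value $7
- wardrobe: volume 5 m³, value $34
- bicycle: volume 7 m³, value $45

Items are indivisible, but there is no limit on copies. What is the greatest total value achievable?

$293

Best value-per-unit is mattress at 34/4; filling with it alone gives 8×34 = 272.
Optimal mix: 1×desk + 8×mattress → volume 35, value 293.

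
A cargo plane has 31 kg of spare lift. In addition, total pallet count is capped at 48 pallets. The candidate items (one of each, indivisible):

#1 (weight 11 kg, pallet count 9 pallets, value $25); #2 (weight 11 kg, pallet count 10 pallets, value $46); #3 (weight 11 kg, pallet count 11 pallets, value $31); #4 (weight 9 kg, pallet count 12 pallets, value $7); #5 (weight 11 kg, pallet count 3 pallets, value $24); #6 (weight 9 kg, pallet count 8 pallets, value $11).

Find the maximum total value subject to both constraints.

Feasible sets respecting both limits:
- #2+#3+#6: weight 31, pallet count 29, value 88
- #2+#3+#4: weight 31, pallet count 33, value 84
- #1+#2+#6: weight 31, pallet count 27, value 82
Best: $88.

$88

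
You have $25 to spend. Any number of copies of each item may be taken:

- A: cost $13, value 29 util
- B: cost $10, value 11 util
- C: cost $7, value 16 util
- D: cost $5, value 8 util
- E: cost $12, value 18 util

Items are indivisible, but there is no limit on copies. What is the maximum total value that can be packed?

Best value-per-unit is C at 16/7; filling with it alone gives 3×16 = 48.
Optimal mix: 1×A + 1×C + 1×D → cost 25, value 53.

53 util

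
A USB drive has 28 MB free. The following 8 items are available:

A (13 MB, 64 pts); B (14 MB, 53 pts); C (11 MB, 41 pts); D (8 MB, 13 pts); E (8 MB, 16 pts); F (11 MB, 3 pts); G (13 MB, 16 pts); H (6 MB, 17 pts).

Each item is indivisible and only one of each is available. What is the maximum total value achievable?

117 pts

This is a 0/1 knapsack; check combinations near the capacity.
- A+B: size 13+14=27, value 64+53=117
- A+C: size 13+11=24, value 64+41=105
- A+E+H: size 13+8+6=27, value 64+16+17=97
Best: 117 pts.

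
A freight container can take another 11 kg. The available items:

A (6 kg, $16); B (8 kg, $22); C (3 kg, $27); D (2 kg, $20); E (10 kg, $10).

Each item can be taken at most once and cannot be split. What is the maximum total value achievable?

Check high-value combinations within 11 kg:
- A+C+D: weight 6+3+2=11, value 16+27+20=63
- B+C: weight 8+3=11, value 22+27=49
- C+D: weight 3+2=5, value 27+20=47
Best: $63.

$63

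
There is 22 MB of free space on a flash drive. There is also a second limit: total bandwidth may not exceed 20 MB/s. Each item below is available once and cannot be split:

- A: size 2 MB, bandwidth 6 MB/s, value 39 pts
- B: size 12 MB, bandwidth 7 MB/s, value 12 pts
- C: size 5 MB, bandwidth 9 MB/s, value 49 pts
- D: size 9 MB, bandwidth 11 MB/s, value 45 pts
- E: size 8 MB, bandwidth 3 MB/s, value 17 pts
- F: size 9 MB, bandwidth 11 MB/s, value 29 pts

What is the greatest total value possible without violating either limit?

Feasible sets respecting both limits:
- A+C+E: size 15, bandwidth 18, value 105
- A+D+E: size 19, bandwidth 20, value 101
- C+D: size 14, bandwidth 20, value 94
Best: 105 pts.

105 pts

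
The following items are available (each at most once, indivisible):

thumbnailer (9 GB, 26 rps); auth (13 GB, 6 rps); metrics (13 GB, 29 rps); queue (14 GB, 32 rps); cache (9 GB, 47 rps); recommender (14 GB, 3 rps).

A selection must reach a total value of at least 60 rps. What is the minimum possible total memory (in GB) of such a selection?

18

Subsets with value ≥ 60, sorted by total memory:
- thumbnailer+cache: memory 18, value 73
- metrics+cache: memory 22, value 76
Minimum memory: 18 GB.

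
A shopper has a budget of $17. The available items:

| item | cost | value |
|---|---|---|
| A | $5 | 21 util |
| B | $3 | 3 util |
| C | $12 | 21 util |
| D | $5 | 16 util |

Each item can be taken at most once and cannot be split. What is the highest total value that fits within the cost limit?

42 util

Check high-value combinations within $17:
- A+C: cost 5+12=17, value 21+21=42
- A+B+D: cost 5+3+5=13, value 21+3+16=40
- A+D: cost 5+5=10, value 21+16=37
Best: 42 util.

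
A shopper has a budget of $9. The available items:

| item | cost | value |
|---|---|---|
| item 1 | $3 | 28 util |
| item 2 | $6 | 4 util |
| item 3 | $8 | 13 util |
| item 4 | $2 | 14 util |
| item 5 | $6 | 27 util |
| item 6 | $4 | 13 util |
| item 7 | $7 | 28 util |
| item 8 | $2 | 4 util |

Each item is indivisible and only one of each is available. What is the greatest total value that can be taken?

This is a 0/1 knapsack; check combinations near the capacity.
- item 1+item 5: cost 3+6=9, value 28+27=55
- item 1+item 4+item 6: cost 3+2+4=9, value 28+14+13=55
- item 1+item 4+item 8: cost 3+2+2=7, value 28+14+4=46
- item 1+item 6+item 8: cost 3+4+2=9, value 28+13+4=45
Best: 55 util.

55 util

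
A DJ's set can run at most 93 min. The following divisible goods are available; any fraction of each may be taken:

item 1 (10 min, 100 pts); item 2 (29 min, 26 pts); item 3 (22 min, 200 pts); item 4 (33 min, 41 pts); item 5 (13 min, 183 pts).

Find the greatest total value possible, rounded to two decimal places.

Take in order of value per unit:
- item 5 (183/13 per unit): all 13 → value 183, running total 183.00
- item 1 (100/10 per unit): all 10 → value 100, running total 283.00
- item 3 (200/22 per unit): all 22 → value 200, running total 483.00
- item 4 (41/33 per unit): all 33 → value 41, running total 524.00
- item 2 (26/29 per unit): 15 of 29 → value 15×26/29 = 13.4483, running total 537.45
Total 537.45.

537.45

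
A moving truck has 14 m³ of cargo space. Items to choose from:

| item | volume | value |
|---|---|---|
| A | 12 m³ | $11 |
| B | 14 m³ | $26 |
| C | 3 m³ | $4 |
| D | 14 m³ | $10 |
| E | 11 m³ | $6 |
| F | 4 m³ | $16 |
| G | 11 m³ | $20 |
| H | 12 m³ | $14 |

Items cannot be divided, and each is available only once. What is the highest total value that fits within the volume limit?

Check high-value combinations within 14 m³:
- B: volume 14, value 26
- C+G: volume 3+11=14, value 4+20=24
- C+F: volume 3+4=7, value 4+16=20
Best: $26.

$26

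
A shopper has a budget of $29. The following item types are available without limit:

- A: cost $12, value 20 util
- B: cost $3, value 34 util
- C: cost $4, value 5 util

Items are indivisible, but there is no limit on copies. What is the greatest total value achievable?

Best value-per-unit is B at 34/3, and filling with it alone uses cost 9×3=27. No mix of the others beats 9×34 = 306.

306 util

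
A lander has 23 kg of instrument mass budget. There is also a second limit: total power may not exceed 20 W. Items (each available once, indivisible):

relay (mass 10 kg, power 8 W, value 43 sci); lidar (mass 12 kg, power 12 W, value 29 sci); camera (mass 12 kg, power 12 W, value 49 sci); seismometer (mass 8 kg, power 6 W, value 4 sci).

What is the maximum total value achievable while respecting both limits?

92 sci

Feasible sets respecting both limits:
- relay+camera: mass 22, power 20, value 92
- relay+lidar: mass 22, power 20, value 72
- camera+seismometer: mass 20, power 18, value 53
- camera: mass 12, power 12, value 49
Best: 92 sci.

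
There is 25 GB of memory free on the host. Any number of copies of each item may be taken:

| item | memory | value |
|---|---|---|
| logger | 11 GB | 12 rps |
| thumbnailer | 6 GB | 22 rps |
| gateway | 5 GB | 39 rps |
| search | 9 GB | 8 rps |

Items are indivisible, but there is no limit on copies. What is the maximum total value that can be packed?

Best value-per-unit is gateway at 39/5, and filling with it alone uses memory 5×5=25. No mix of the others beats 5×39 = 195.

195 rps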